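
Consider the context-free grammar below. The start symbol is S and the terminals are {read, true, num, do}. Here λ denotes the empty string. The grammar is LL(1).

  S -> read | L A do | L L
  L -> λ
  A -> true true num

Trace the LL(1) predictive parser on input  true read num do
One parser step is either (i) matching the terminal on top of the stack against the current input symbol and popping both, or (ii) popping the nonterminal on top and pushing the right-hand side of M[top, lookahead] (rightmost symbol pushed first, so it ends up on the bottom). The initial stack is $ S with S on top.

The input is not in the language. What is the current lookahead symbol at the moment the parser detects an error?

     Stack               Input               Action
  1  $ S                 true read num do $  expand S -> L A do
  2  $ do A L            true read num do $  expand L -> λ
  3  $ do A              true read num do $  expand A -> true true num
  4  $ do num true true  true read num do $  match true
  5  $ do num true       read num do $       error: top is terminal true but lookahead is read

read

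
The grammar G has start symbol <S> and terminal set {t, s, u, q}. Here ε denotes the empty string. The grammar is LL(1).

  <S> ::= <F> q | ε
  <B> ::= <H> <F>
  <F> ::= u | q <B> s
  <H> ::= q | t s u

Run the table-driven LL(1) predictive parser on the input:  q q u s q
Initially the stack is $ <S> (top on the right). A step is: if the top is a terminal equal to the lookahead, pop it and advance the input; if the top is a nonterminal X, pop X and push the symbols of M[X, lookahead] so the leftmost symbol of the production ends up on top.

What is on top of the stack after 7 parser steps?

u

step 1: stack=$ <S>  input=q q u s q $  — expand <S> ::= <F> q
step 2: stack=$ q <F>  input=q q u s q $  — expand <F> ::= q <B> s
step 3: stack=$ q s <B> q  input=q q u s q $  — match q
step 4: stack=$ q s <B>  input=q u s q $  — expand <B> ::= <H> <F>
step 5: stack=$ q s <F> <H>  input=q u s q $  — expand <H> ::= q
step 6: stack=$ q s <F> q  input=q u s q $  — match q
step 7: stack=$ q s <F>  input=u s q $  — expand <F> ::= u
Stack after step 7: $ q s u (top = u).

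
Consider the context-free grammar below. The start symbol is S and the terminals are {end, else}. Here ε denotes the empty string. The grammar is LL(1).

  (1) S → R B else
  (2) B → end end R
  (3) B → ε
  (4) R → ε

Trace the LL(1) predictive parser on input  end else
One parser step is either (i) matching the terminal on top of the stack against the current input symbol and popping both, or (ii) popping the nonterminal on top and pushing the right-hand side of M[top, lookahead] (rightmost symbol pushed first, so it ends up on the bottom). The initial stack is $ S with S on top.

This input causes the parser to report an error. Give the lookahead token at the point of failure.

step 1: stack=$ S  input=end else $  — expand S → R B else
step 2: stack=$ else B R  input=end else $  — expand R → ε
step 3: stack=$ else B  input=end else $  — expand B → end end R
step 4: stack=$ else R end end  input=end else $  — match end
step 5: stack=$ else R end  input=else $  — error: top is terminal end but lookahead is else

else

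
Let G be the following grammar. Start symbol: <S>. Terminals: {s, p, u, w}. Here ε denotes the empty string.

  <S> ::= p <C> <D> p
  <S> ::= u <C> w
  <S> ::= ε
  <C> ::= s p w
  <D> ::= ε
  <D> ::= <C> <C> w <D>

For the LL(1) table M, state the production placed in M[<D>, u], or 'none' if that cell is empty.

none

FIRST(<S>) = {ε, p, u}
FIRST(<C>) = {s}
FIRST(<D>) = {ε, s}  (via <C> <C> w <D>)
FOLLOW(<S>) includes $ since <S> is the start symbol.
FOLLOW(<D>): in <S>::=p <C> <D> p, <D> is followed by p with FIRST {p}; in <D>::=<C> <C> w <D>, the suffix after <D> is empty (adds nothing new). Thus FOLLOW(<D>) = {p}.
For <D> ::= ε: FIRST(ε) = {ε}, so it goes in M[<D>, t] for t ∈ {}; since ε ∈ FIRST, also for every t ∈ FOLLOW(<D>) = {p}.
For <D> ::= <C> <C> w <D>: FIRST(<C> <C> w <D>) = {s}, so it goes in M[<D>, t] for t ∈ {s}.
None of these place a production in M[<D>, u].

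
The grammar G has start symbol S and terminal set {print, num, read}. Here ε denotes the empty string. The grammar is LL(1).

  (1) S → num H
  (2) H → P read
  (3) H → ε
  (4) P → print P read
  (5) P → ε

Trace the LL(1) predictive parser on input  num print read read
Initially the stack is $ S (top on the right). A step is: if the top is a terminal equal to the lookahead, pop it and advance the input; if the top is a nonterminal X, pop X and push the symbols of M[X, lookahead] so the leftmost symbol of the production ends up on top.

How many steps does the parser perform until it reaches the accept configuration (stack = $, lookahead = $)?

step 1: stack=$ S  input=num print read read $  — expand S → num H
step 2: stack=$ H num  input=num print read read $  — match num
step 3: stack=$ H  input=print read read $  — expand H → P read
step 4: stack=$ read P  input=print read read $  — expand P → print P read
step 5: stack=$ read read P print  input=print read read $  — match print
step 6: stack=$ read read P  input=read read $  — expand P → ε
step 7: stack=$ read read  input=read read $  — match read
step 8: stack=$ read  input=read $  — match read
Accept reached after 8 steps.

8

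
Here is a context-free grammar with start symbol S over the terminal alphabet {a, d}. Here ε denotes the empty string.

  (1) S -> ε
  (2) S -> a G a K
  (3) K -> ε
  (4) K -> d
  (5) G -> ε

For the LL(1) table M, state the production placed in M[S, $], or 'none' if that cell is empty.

S -> ε

FIRST(S): from S->ε we get {ε}; from S->a G a K we get {a}. So FIRST(S) = {ε, a}.
FIRST(K): from K->ε we get {ε}; from K->d we get {d}. So FIRST(K) = {ε, d}.
FIRST(G): from G->ε we get {ε}. So FIRST(G) = {ε}.
FOLLOW(S) includes $ since S is the start symbol.
FOLLOW(S): S appears on no right-hand side. Thus FOLLOW(S) = {$}.
For S -> ε: FIRST(ε) = {ε}, so it goes in M[S, t] for t ∈ {}; since ε ∈ FIRST, also for every t ∈ FOLLOW(S) = {$}.
For S -> a G a K: FIRST(a G a K) = {a}, so it goes in M[S, t] for t ∈ {a}.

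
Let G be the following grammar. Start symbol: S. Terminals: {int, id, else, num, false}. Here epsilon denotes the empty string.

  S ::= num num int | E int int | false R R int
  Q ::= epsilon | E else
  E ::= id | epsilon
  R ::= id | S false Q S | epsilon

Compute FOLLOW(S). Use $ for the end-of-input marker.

{$, false, id, int, num}

FIRST(E): from E::=id we get {id}; from E::=epsilon we get {epsilon}. So FIRST(E) = {epsilon, id}.
FIRST(S): from S::=num num int we get {num}; from S::=E int int we get {id, int}; from S::=false R R int we get {false}. So FIRST(S) = {false, id, int, num}.
FIRST(Q): from Q::=epsilon we get {epsilon}; from Q::=E else we get {else, id}. So FIRST(Q) = {epsilon, else, id}.
FIRST(R): from R::=id we get {id}; from R::=S false Q S we get {false, id, int, num}; from R::=epsilon we get {epsilon}. So FIRST(R) = {epsilon, false, id, int, num}.
FOLLOW(S) includes $ since S is the start symbol.
FOLLOW(Q): in R::=S false Q S, Q is followed by S with FIRST {false, id, int, num}. Thus FOLLOW(Q) = {false, id, int, num}.
FOLLOW(E): in S::=E int int, E is followed by int int with FIRST {int}; in Q::=E else, E is followed by else with FIRST {else}. Thus FOLLOW(E) = {else, int}.
FOLLOW(R): in S::=false R R int (occurrence 1), R is followed by R int with FIRST {false, id, int, num}; in S::=false R R int (occurrence 2), R is followed by int with FIRST {int}. Thus FOLLOW(R) = {false, id, int, num}.
FOLLOW(S): in R::=S false Q S (occurrence 1), S is followed by false Q S with FIRST {false}; in R::=S false Q S (occurrence 2), the suffix after S is empty, so FOLLOW(S) ⊇ FOLLOW(R) = {false, id, int, num}. Thus FOLLOW(S) = {$, false, id, int, num}.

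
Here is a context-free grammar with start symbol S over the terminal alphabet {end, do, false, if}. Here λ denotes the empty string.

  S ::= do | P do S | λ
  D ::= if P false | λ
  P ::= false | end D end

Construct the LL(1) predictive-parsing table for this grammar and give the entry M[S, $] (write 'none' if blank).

S ::= λ

FIRST(D): from D::=if P false we get {if}; from D::=λ we get {λ}. So FIRST(D) = {λ, if}.
FIRST(P): from P::=false we get {false}; from P::=end D end we get {end}. So FIRST(P) = {end, false}.
FIRST(S): from S::=do we get {do}; from S::=P do S we get {end, false}; from S::=λ we get {λ}. So FIRST(S) = {λ, do, end, false}.
FOLLOW(S) includes $ since S is the start symbol.
FOLLOW(S): in S::=P do S, the suffix after S is empty (adds nothing new). Thus FOLLOW(S) = {$}.
For S ::= do: FIRST(do) = {do}, so it goes in M[S, t] for t ∈ {do}.
For S ::= P do S: FIRST(P do S) = {end, false}, so it goes in M[S, t] for t ∈ {end, false}.
For S ::= λ: FIRST(λ) = {λ}, so it goes in M[S, t] for t ∈ {}; since λ ∈ FIRST, also for every t ∈ FOLLOW(S) = {$}.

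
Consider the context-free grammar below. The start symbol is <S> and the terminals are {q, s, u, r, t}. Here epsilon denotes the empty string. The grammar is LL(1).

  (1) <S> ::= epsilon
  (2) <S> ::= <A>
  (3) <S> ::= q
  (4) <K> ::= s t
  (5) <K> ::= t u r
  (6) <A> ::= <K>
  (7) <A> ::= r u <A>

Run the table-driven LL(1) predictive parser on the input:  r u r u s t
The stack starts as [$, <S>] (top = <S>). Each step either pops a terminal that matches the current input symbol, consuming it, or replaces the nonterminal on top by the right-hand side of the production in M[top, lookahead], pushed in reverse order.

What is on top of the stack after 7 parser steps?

<A>

     Stack      Input          Action
  1  $ <S>      r u r u s t $  expand <S> ::= <A>
  2  $ <A>      r u r u s t $  expand <A> ::= r u <A>
  3  $ <A> u r  r u r u s t $  match r
  4  $ <A> u    u r u s t $    match u
  5  $ <A>      r u s t $      expand <A> ::= r u <A>
  6  $ <A> u r  r u s t $      match r
  7  $ <A> u    u s t $        match u
Stack after step 7: $ <A> (top = <A>).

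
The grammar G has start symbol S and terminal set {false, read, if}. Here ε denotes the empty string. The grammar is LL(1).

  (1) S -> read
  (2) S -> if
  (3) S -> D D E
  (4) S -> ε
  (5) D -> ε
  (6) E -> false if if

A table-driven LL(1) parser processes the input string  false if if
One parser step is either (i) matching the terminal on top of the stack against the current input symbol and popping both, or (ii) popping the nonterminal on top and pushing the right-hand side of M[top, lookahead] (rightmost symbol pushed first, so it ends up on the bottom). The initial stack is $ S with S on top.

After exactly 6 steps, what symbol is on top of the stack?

if

     Stack          Input          Action
  1  $ S            false if if $  expand S -> D D E
  2  $ E D D        false if if $  expand D -> ε
  3  $ E D          false if if $  expand D -> ε
  4  $ E            false if if $  expand E -> false if if
  5  $ if if false  false if if $  match false
  6  $ if if        if if $        match if
Stack after step 6: $ if (top = if).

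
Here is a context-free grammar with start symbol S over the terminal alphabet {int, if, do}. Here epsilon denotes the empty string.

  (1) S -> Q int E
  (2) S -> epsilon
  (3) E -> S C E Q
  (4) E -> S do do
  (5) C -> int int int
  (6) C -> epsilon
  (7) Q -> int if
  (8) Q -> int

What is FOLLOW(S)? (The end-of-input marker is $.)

FIRST(C) = {epsilon, int}
FIRST(Q) = {int}
FIRST(S) = {epsilon, int}  (via Q int E)
FIRST(E) = {do, int}  (via S C E Q, S do do)
FOLLOW(S) includes $ since S is the start symbol.
FOLLOW(S): in E->S C E Q, S is followed by C E Q with FIRST {do, int}; in E->S do do, S is followed by do do with FIRST {do}. Thus FOLLOW(S) = {$, do, int}.
FOLLOW(E): in S->Q int E, the suffix after E is empty, so FOLLOW(E) ⊇ FOLLOW(S) = {$, do, int}; in E->S C E Q, E is followed by Q with FIRST {int}. Thus FOLLOW(E) = {$, do, int}.
FOLLOW(C): in E->S C E Q, C is followed by E Q with FIRST {do, int}. Thus FOLLOW(C) = {do, int}.
FOLLOW(Q): in S->Q int E, Q is followed by int E with FIRST {int}; in E->S C E Q, the suffix after Q is empty, so FOLLOW(Q) ⊇ FOLLOW(E) = {$, do, int}. Thus FOLLOW(Q) = {$, do, int}.

{$, do, int}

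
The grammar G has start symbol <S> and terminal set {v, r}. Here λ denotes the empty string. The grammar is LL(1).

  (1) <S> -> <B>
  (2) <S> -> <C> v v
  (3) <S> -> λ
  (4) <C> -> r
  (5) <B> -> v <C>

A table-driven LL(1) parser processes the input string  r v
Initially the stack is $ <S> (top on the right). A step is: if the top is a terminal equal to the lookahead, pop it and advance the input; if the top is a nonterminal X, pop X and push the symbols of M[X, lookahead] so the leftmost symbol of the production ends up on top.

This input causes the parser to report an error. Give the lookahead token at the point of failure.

     Stack      Input  Action
  1  $ <S>      r v $  expand <S> -> <C> v v
  2  $ v v <C>  r v $  expand <C> -> r
  3  $ v v r    r v $  match r
  4  $ v v      v $    match v
  5  $ v        $      error: top is terminal v but lookahead is $

$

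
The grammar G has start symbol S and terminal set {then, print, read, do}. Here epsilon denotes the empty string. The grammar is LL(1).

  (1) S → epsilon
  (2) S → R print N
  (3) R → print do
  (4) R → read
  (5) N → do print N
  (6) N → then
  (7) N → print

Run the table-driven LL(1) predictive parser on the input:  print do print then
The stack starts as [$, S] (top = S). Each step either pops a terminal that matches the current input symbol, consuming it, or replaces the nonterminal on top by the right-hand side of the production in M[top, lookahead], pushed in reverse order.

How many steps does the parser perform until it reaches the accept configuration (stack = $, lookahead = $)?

step 1: stack=$ S  input=print do print then $  — expand S → R print N
step 2: stack=$ N print R  input=print do print then $  — expand R → print do
step 3: stack=$ N print do print  input=print do print then $  — match print
step 4: stack=$ N print do  input=do print then $  — match do
step 5: stack=$ N print  input=print then $  — match print
step 6: stack=$ N  input=then $  — expand N → then
step 7: stack=$ then  input=then $  — match then
Accept reached after 7 steps.

7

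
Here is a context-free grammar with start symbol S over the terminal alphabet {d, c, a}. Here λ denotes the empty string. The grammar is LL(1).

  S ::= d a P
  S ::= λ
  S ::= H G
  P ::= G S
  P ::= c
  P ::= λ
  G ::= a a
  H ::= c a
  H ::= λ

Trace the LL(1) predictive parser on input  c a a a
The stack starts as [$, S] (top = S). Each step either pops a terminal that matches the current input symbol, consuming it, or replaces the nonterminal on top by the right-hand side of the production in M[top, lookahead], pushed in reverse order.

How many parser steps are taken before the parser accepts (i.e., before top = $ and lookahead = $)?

step 1: stack=$ S  input=c a a a $  — expand S ::= H G
step 2: stack=$ G H  input=c a a a $  — expand H ::= c a
step 3: stack=$ G a c  input=c a a a $  — match c
step 4: stack=$ G a  input=a a a $  — match a
step 5: stack=$ G  input=a a $  — expand G ::= a a
step 6: stack=$ a a  input=a a $  — match a
step 7: stack=$ a  input=a $  — match a
Accept reached after 7 steps.

7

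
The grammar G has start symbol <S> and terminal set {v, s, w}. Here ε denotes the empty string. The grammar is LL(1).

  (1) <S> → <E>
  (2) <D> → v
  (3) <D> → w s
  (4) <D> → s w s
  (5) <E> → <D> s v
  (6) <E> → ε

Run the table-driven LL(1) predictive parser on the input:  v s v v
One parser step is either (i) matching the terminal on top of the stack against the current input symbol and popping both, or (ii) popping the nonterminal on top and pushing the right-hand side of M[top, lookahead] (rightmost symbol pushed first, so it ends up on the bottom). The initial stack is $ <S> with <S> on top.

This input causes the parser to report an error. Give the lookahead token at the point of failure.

v

     Stack      Input      Action
  1  $ <S>      v s v v $  expand <S> → <E>
  2  $ <E>      v s v v $  expand <E> → <D> s v
  3  $ v s <D>  v s v v $  expand <D> → v
  4  $ v s v    v s v v $  match v
  5  $ v s      s v v $    match s
  6  $ v        v v $      match v
  7  $          v $        error: stack empty but input remains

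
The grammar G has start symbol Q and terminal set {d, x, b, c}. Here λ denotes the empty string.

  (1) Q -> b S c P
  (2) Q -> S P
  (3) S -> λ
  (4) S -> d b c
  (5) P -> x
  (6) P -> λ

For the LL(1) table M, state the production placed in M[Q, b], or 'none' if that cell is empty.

Q -> b S c P

FIRST(S): from S->λ we get {λ}; from S->d b c we get {d}. So FIRST(S) = {λ, d}.
FIRST(P): from P->x we get {x}; from P->λ we get {λ}. So FIRST(P) = {λ, x}.
FIRST(Q): from Q->b S c P we get {b}; from Q->S P we get {λ, d, x}. So FIRST(Q) = {λ, b, d, x}.
FOLLOW(Q) includes $ since Q is the start symbol.
FOLLOW(Q): Q appears on no right-hand side. Thus FOLLOW(Q) = {$}.
For Q -> b S c P: FIRST(b S c P) = {b}, so it goes in M[Q, t] for t ∈ {b}.
For Q -> S P: FIRST(S P) = {λ, d, x}, so it goes in M[Q, t] for t ∈ {d, x}; since λ ∈ FIRST, also for every t ∈ FOLLOW(Q) = {$}.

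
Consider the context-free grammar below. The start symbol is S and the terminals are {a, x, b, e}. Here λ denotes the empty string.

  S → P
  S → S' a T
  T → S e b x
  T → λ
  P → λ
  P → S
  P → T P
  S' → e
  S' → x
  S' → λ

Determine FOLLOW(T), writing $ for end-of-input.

FIRST(S'): from S'→e we get {e}; from S'→x we get {x}; from S'→λ we get {λ}. So FIRST(S') = {λ, e, x}.
FIRST(S): from S→P we get {λ, a, e, x}; from S→S' a T we get {a, e, x}. So FIRST(S) = {λ, a, e, x}.
FIRST(T): from T→S e b x we get {a, e, x}; from T→λ we get {λ}. So FIRST(T) = {λ, a, e, x}.
FIRST(P): from P→λ we get {λ}; from P→S we get {λ, a, e, x}; from P→T P we get {λ, a, e, x}. So FIRST(P) = {λ, a, e, x}.
FOLLOW(S) includes $ since S is the start symbol.
FOLLOW(S'): in S→S' a T, S' is followed by a T with FIRST {a}. Thus FOLLOW(S') = {a}.
FOLLOW(S): in T→S e b x, S is followed by e b x with FIRST {e}; in P→S, the suffix after S is empty, so FOLLOW(S) ⊇ FOLLOW(P) = {$, e}. Thus FOLLOW(S) = {$, e}.
FOLLOW(P): in S→P, the suffix after P is empty, so FOLLOW(P) ⊇ FOLLOW(S) = {$, e}; in P→T P, the suffix after P is empty (adds nothing new). Thus FOLLOW(P) = {$, e}.
FOLLOW(T): in S→S' a T, the suffix after T is empty, so FOLLOW(T) ⊇ FOLLOW(S) = {$, e}; in P→T P, T is followed by P with FIRST {λ, a, e, x}; in P→T P, the suffix after T is nullable, so FOLLOW(T) ⊇ FOLLOW(P) = {$, e}. Thus FOLLOW(T) = {$, a, e, x}.

{$, a, e, x}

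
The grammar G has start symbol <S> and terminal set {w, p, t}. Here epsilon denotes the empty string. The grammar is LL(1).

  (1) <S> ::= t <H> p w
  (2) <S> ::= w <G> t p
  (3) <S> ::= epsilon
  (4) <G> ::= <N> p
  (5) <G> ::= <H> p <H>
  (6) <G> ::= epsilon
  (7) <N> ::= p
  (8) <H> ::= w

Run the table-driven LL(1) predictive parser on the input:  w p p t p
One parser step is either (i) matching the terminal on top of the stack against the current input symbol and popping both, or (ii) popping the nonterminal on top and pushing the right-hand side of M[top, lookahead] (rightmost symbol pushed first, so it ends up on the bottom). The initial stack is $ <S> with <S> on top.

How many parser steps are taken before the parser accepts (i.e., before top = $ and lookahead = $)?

8

     Stack        Input        Action
  1  $ <S>        w p p t p $  expand <S> ::= w <G> t p
  2  $ p t <G> w  w p p t p $  match w
  3  $ p t <G>    p p t p $    expand <G> ::= <N> p
  4  $ p t p <N>  p p t p $    expand <N> ::= p
  5  $ p t p p    p p t p $    match p
  6  $ p t p      p t p $      match p
  7  $ p t        t p $        match t
  8  $ p          p $          match p
Accept reached after 8 steps.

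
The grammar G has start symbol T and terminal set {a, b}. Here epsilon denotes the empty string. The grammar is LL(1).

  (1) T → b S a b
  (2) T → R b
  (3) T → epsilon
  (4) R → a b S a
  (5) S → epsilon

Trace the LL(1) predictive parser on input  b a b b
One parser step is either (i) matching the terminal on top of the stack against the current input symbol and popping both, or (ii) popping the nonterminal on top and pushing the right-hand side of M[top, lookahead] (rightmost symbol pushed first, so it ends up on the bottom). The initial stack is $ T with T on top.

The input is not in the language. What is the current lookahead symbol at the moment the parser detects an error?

step 1: stack=$ T  input=b a b b $  — expand T → b S a b
step 2: stack=$ b a S b  input=b a b b $  — match b
step 3: stack=$ b a S  input=a b b $  — expand S → epsilon
step 4: stack=$ b a  input=a b b $  — match a
step 5: stack=$ b  input=b b $  — match b
step 6: stack=$  input=b $  — error: stack empty but input remains

b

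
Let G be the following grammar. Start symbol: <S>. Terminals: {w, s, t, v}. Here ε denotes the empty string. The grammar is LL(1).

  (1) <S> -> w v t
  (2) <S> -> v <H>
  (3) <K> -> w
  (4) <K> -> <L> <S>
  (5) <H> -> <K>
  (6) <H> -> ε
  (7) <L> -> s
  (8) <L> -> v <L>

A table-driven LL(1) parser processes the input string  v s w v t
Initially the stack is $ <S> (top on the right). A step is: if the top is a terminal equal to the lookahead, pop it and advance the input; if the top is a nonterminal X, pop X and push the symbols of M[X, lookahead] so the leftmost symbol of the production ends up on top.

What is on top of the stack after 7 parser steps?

step 1: stack=$ <S>  input=v s w v t $  — expand <S> -> v <H>
step 2: stack=$ <H> v  input=v s w v t $  — match v
step 3: stack=$ <H>  input=s w v t $  — expand <H> -> <K>
step 4: stack=$ <K>  input=s w v t $  — expand <K> -> <L> <S>
step 5: stack=$ <S> <L>  input=s w v t $  — expand <L> -> s
step 6: stack=$ <S> s  input=s w v t $  — match s
step 7: stack=$ <S>  input=w v t $  — expand <S> -> w v t
Stack after step 7: $ t v w (top = w).

w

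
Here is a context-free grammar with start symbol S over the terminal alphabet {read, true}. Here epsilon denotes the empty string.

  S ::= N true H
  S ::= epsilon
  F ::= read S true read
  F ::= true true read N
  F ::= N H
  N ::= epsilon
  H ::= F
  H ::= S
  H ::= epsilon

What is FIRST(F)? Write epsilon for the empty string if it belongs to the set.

FIRST(N) = {epsilon}
FIRST(S) = {epsilon, true}  (via N true H)
FIRST(F) = {epsilon, read, true}  (via N H)
FIRST(H) = {epsilon, read, true}  (via F, S)

{epsilon, read, true}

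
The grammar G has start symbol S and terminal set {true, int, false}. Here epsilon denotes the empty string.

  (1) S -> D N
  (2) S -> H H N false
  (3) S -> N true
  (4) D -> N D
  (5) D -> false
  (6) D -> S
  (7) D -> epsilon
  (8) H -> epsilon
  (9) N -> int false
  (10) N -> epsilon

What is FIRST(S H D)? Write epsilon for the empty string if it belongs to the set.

FIRST(H): from H->epsilon we get {epsilon}. So FIRST(H) = {epsilon}.
FIRST(N): from N->int false we get {int}; from N->epsilon we get {epsilon}. So FIRST(N) = {epsilon, int}.
FIRST(S): from S->D N we get {epsilon, false, int, true}; from S->H H N false we get {false, int}; from S->N true we get {int, true}. So FIRST(S) = {epsilon, false, int, true}.
FIRST(D): from D->N D we get {epsilon, false, int, true}; from D->false we get {false}; from D->S we get {epsilon, false, int, true}; from D->epsilon we get {epsilon}. So FIRST(D) = {epsilon, false, int, true}.
FIRST(S H D): take FIRST of each symbol in turn, carrying on past any symbol whose FIRST contains epsilon; result {epsilon, false, int, true}.

{epsilon, false, int, true}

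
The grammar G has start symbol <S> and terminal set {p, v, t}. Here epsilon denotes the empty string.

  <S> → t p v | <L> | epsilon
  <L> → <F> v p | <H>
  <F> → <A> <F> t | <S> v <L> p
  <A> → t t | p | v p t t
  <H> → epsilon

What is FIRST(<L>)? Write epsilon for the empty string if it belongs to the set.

{epsilon, p, t, v}

FIRST(<A>) = {p, t, v}
FIRST(<H>) = {epsilon}
FIRST(<S>) = {epsilon, p, t, v}  (via <L>)
FIRST(<F>) = {p, t, v}  (via <A> <F> t, <S> v <L> p)
FIRST(<L>) = {epsilon, p, t, v}  (via <F> v p, <H>)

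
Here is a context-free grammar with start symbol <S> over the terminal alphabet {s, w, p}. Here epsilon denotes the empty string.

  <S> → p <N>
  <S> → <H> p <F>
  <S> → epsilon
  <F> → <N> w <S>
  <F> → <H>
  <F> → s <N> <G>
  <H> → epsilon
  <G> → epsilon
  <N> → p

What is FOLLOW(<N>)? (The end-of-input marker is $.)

{$, w}

FIRST(<H>) = {epsilon}
FIRST(<G>) = {epsilon}
FIRST(<N>) = {p}
FIRST(<S>) = {epsilon, p}  (via <H> p <F>)
FIRST(<F>) = {epsilon, p, s}  (via <N> w <S>, <H>)
FOLLOW(<S>) includes $ since <S> is the start symbol.
FOLLOW(<S>): in <F>→<N> w <S>, the suffix after <S> is empty, so FOLLOW(<S>) ⊇ FOLLOW(<F>) = {$}. Thus FOLLOW(<S>) = {$}.
FOLLOW(<F>): in <S>→<H> p <F>, the suffix after <F> is empty, so FOLLOW(<F>) ⊇ FOLLOW(<S>) = {$}. Thus FOLLOW(<F>) = {$}.
FOLLOW(<H>): in <S>→<H> p <F>, <H> is followed by p <F> with FIRST {p}; in <F>→<H>, the suffix after <H> is empty, so FOLLOW(<H>) ⊇ FOLLOW(<F>) = {$}. Thus FOLLOW(<H>) = {$, p}.
FOLLOW(<G>): in <F>→s <N> <G>, the suffix after <G> is empty, so FOLLOW(<G>) ⊇ FOLLOW(<F>) = {$}. Thus FOLLOW(<G>) = {$}.
FOLLOW(<N>): in <S>→p <N>, the suffix after <N> is empty, so FOLLOW(<N>) ⊇ FOLLOW(<S>) = {$}; in <F>→<N> w <S>, <N> is followed by w <S> with FIRST {w}; in <F>→s <N> <G>, <N> is followed by <G> with FIRST {epsilon}; in <F>→s <N> <G>, the suffix after <N> is nullable, so FOLLOW(<N>) ⊇ FOLLOW(<F>) = {$}. Thus FOLLOW(<N>) = {$, w}.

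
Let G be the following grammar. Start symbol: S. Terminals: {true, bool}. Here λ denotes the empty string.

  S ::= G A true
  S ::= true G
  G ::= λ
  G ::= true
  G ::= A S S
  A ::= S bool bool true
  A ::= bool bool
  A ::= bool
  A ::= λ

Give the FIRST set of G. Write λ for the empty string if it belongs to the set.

FIRST(S): from S::=G A true we get {bool, true}; from S::=true G we get {true}. So FIRST(S) = {bool, true}.
FIRST(A): from A::=S bool bool true we get {bool, true}; from A::=bool bool we get {bool}; from A::=bool we get {bool}; from A::=λ we get {λ}. So FIRST(A) = {λ, bool, true}.
FIRST(G): from G::=λ we get {λ}; from G::=true we get {true}; from G::=A S S we get {bool, true}. So FIRST(G) = {λ, bool, true}.

{λ, bool, true}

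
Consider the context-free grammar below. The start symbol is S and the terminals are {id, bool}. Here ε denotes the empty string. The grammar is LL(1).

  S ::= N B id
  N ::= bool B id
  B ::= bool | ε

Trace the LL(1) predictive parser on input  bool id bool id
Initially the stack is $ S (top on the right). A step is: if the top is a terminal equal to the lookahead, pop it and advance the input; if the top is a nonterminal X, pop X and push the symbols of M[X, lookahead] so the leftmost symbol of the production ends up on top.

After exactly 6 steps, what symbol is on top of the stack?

step 1: stack=$ S  input=bool id bool id $  — expand S ::= N B id
step 2: stack=$ id B N  input=bool id bool id $  — expand N ::= bool B id
step 3: stack=$ id B id B bool  input=bool id bool id $  — match bool
step 4: stack=$ id B id B  input=id bool id $  — expand B ::= ε
step 5: stack=$ id B id  input=id bool id $  — match id
step 6: stack=$ id B  input=bool id $  — expand B ::= bool
Stack after step 6: $ id bool (top = bool).

bool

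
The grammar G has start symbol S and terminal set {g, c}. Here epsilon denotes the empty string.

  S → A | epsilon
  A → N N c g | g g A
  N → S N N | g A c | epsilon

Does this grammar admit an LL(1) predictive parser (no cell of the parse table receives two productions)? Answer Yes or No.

No

FIRST(S) = {epsilon, c, g}
FIRST(A) = {c, g}
FIRST(N) = {epsilon, c, g}
FOLLOW(S) = {$, c, g}
FOLLOW(A) = {$, c, g}
FOLLOW(N) = {c, g}
Cell M[A, g] receives both A → N N c g and A → g g A — the grammar is not LL(1).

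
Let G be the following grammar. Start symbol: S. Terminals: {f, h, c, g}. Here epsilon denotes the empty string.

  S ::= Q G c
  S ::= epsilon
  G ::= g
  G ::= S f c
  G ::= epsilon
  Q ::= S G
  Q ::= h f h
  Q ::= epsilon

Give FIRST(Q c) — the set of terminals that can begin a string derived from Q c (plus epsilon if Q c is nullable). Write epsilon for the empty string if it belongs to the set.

{c, f, g, h}

FIRST(S): from S::=Q G c we get {c, f, g, h}; from S::=epsilon we get {epsilon}. So FIRST(S) = {epsilon, c, f, g, h}.
FIRST(G): from G::=g we get {g}; from G::=S f c we get {c, f, g, h}; from G::=epsilon we get {epsilon}. So FIRST(G) = {epsilon, c, f, g, h}.
FIRST(Q): from Q::=S G we get {epsilon, c, f, g, h}; from Q::=h f h we get {h}; from Q::=epsilon we get {epsilon}. So FIRST(Q) = {epsilon, c, f, g, h}.
FIRST(Q c): take FIRST of each symbol in turn, carrying on past any symbol whose FIRST contains epsilon; result {c, f, g, h}.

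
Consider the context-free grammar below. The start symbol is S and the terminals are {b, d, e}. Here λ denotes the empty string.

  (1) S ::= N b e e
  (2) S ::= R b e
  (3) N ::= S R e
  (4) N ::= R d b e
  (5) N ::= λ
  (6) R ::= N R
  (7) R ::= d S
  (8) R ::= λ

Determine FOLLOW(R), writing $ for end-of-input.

FIRST(S): from S::=N b e e we get {b, d}; from S::=R b e we get {b, d}. So FIRST(S) = {b, d}.
FIRST(N): from N::=S R e we get {b, d}; from N::=R d b e we get {b, d}; from N::=λ we get {λ}. So FIRST(N) = {λ, b, d}.
FIRST(R): from R::=N R we get {λ, b, d}; from R::=d S we get {d}; from R::=λ we get {λ}. So FIRST(R) = {λ, b, d}.
FOLLOW(S) includes $ since S is the start symbol.
FOLLOW(R): in S::=R b e, R is followed by b e with FIRST {b}; in N::=S R e, R is followed by e with FIRST {e}; in N::=R d b e, R is followed by d b e with FIRST {d}; in R::=N R, the suffix after R is empty (adds nothing new). Thus FOLLOW(R) = {b, d, e}.
FOLLOW(S): in N::=S R e, S is followed by R e with FIRST {b, d, e}; in R::=d S, the suffix after S is empty, so FOLLOW(S) ⊇ FOLLOW(R) = {b, d, e}. Thus FOLLOW(S) = {$, b, d, e}.
FOLLOW(N): in S::=N b e e, N is followed by b e e with FIRST {b}; in R::=N R, N is followed by R with FIRST {λ, b, d}; in R::=N R, the suffix after N is nullable, so FOLLOW(N) ⊇ FOLLOW(R) = {b, d, e}. Thus FOLLOW(N) = {b, d, e}.

{b, d, e}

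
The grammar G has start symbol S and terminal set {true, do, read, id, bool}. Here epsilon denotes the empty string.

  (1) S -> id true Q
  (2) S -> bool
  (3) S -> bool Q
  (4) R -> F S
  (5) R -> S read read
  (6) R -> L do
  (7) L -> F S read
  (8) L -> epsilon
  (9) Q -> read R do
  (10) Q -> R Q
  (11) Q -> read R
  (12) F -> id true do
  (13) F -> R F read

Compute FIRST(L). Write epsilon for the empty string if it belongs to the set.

FIRST(S): from S->id true Q we get {id}; from S->bool we get {bool}; from S->bool Q we get {bool}. So FIRST(S) = {bool, id}.
FIRST(R): from R->F S we get {bool, do, id}; from R->S read read we get {bool, id}; from R->L do we get {bool, do, id}. So FIRST(R) = {bool, do, id}.
FIRST(Q): from Q->read R do we get {read}; from Q->R Q we get {bool, do, id}; from Q->read R we get {read}. So FIRST(Q) = {bool, do, id, read}.
FIRST(F): from F->id true do we get {id}; from F->R F read we get {bool, do, id}. So FIRST(F) = {bool, do, id}.
FIRST(L): from L->F S read we get {bool, do, id}; from L->epsilon we get {epsilon}. So FIRST(L) = {epsilon, bool, do, id}.

{epsilon, bool, do, id}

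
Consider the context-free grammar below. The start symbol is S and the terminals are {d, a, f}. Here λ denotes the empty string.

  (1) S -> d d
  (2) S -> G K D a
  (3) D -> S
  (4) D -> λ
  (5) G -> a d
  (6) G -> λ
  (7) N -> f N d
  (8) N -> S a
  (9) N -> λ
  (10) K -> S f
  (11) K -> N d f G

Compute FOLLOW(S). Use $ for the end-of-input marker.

{$, a, f}

FIRST(G): from G->a d we get {a}; from G->λ we get {λ}. So FIRST(G) = {λ, a}.
FIRST(S): from S->d d we get {d}; from S->G K D a we get {a, d, f}. So FIRST(S) = {a, d, f}.
FIRST(D): from D->S we get {a, d, f}; from D->λ we get {λ}. So FIRST(D) = {λ, a, d, f}.
FIRST(N): from N->f N d we get {f}; from N->S a we get {a, d, f}; from N->λ we get {λ}. So FIRST(N) = {λ, a, d, f}.
FIRST(K): from K->S f we get {a, d, f}; from K->N d f G we get {a, d, f}. So FIRST(K) = {a, d, f}.
FOLLOW(S) includes $ since S is the start symbol.
FOLLOW(D): in S->G K D a, D is followed by a with FIRST {a}. Thus FOLLOW(D) = {a}.
FOLLOW(S): in D->S, the suffix after S is empty, so FOLLOW(S) ⊇ FOLLOW(D) = {a}; in N->S a, S is followed by a with FIRST {a}; in K->S f, S is followed by f with FIRST {f}. Thus FOLLOW(S) = {$, a, f}.
FOLLOW(N): in N->f N d, N is followed by d with FIRST {d}; in K->N d f G, N is followed by d f G with FIRST {d}. Thus FOLLOW(N) = {d}.
FOLLOW(K): in S->G K D a, K is followed by D a with FIRST {a, d, f}. Thus FOLLOW(K) = {a, d, f}.
FOLLOW(G): in S->G K D a, G is followed by K D a with FIRST {a, d, f}; in K->N d f G, the suffix after G is empty, so FOLLOW(G) ⊇ FOLLOW(K) = {a, d, f}. Thus FOLLOW(G) = {a, d, f}.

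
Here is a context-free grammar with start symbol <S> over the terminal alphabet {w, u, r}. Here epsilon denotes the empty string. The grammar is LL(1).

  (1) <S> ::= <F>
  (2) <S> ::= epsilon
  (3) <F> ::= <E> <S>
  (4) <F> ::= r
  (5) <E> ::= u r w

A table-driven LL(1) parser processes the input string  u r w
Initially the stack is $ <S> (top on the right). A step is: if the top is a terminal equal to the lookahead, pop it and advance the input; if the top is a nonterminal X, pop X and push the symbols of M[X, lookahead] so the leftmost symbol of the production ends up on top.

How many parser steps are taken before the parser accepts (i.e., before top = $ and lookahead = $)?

7

step 1: stack=$ <S>  input=u r w $  — expand <S> ::= <F>
step 2: stack=$ <F>  input=u r w $  — expand <F> ::= <E> <S>
step 3: stack=$ <S> <E>  input=u r w $  — expand <E> ::= u r w
step 4: stack=$ <S> w r u  input=u r w $  — match u
step 5: stack=$ <S> w r  input=r w $  — match r
step 6: stack=$ <S> w  input=w $  — match w
step 7: stack=$ <S>  input=$  — expand <S> ::= epsilon
Accept reached after 7 steps.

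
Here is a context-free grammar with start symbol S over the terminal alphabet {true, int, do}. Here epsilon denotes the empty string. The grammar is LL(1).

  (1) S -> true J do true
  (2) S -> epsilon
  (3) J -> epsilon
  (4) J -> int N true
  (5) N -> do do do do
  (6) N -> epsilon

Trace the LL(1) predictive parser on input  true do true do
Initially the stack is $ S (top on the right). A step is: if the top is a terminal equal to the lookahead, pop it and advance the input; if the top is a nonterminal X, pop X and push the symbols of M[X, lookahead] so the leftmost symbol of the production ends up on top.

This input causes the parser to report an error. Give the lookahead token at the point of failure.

step 1: stack=$ S  input=true do true do $  — expand S -> true J do true
step 2: stack=$ true do J true  input=true do true do $  — match true
step 3: stack=$ true do J  input=do true do $  — expand J -> epsilon
step 4: stack=$ true do  input=do true do $  — match do
step 5: stack=$ true  input=true do $  — match true
step 6: stack=$  input=do $  — error: stack empty but input remains

do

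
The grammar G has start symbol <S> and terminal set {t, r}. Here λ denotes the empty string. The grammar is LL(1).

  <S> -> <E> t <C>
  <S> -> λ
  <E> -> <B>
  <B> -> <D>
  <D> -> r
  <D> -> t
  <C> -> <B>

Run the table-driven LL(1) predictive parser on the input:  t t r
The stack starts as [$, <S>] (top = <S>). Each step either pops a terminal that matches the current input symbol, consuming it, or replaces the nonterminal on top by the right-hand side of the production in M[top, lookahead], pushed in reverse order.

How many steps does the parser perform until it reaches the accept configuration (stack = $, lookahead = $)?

10

      Stack        Input    Action
   1  $ <S>        t t r $  expand <S> -> <E> t <C>
   2  $ <C> t <E>  t t r $  expand <E> -> <B>
   3  $ <C> t <B>  t t r $  expand <B> -> <D>
   4  $ <C> t <D>  t t r $  expand <D> -> t
   5  $ <C> t t    t t r $  match t
   6  $ <C> t      t r $    match t
   7  $ <C>        r $      expand <C> -> <B>
   8  $ <B>        r $      expand <B> -> <D>
   9  $ <D>        r $      expand <D> -> r
  10  $ r          r $      match r
Accept reached after 10 steps.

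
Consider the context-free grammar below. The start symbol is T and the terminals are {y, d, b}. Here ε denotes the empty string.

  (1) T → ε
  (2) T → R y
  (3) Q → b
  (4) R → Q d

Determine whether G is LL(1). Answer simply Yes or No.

FIRST(T) = {ε, b}
FIRST(Q) = {b}
FIRST(R) = {b}
FOLLOW(T) = {$}
FOLLOW(Q) = {d}
FOLLOW(R) = {y}
Each cell of M receives at most one production.

Yes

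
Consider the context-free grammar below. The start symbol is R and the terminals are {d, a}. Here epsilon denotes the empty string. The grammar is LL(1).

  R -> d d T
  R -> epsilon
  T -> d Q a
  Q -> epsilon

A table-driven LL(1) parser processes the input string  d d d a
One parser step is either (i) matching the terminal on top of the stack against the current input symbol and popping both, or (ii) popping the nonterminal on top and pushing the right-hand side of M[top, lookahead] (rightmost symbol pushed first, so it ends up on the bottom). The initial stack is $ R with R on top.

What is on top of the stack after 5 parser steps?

     Stack    Input      Action
  1  $ R      d d d a $  expand R -> d d T
  2  $ T d d  d d d a $  match d
  3  $ T d    d d a $    match d
  4  $ T      d a $      expand T -> d Q a
  5  $ a Q d  d a $      match d
Stack after step 5: $ a Q (top = Q).

Q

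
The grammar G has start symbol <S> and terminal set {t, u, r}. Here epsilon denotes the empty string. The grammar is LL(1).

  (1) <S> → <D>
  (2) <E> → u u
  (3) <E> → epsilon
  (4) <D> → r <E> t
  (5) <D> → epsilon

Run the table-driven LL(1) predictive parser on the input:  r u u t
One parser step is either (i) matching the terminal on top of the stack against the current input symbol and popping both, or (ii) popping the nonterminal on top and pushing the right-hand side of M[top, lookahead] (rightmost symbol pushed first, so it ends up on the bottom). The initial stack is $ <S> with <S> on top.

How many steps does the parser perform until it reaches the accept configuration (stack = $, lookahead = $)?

step 1: stack=$ <S>  input=r u u t $  — expand <S> → <D>
step 2: stack=$ <D>  input=r u u t $  — expand <D> → r <E> t
step 3: stack=$ t <E> r  input=r u u t $  — match r
step 4: stack=$ t <E>  input=u u t $  — expand <E> → u u
step 5: stack=$ t u u  input=u u t $  — match u
step 6: stack=$ t u  input=u t $  — match u
step 7: stack=$ t  input=t $  — match t
Accept reached after 7 steps.

7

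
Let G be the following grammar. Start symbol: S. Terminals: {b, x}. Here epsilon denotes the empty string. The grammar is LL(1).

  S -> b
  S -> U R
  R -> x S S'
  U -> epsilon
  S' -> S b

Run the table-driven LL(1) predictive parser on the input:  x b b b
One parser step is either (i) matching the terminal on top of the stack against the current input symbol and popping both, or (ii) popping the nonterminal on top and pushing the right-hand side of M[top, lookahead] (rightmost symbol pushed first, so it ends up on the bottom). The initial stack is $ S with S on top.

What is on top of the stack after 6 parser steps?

     Stack     Input      Action
  1  $ S       x b b b $  expand S -> U R
  2  $ R U     x b b b $  expand U -> epsilon
  3  $ R       x b b b $  expand R -> x S S'
  4  $ S' S x  x b b b $  match x
  5  $ S' S    b b b $    expand S -> b
  6  $ S' b    b b b $    match b
Stack after step 6: $ S' (top = S').

S'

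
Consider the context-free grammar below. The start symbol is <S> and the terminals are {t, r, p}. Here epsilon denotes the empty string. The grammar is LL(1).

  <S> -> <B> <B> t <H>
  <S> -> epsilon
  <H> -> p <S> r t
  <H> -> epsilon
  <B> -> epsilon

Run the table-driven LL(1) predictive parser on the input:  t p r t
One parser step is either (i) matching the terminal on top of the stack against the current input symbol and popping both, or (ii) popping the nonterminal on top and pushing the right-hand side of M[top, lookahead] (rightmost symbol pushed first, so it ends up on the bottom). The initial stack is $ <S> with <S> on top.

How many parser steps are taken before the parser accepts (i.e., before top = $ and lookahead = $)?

9

step 1: stack=$ <S>  input=t p r t $  — expand <S> -> <B> <B> t <H>
step 2: stack=$ <H> t <B> <B>  input=t p r t $  — expand <B> -> epsilon
step 3: stack=$ <H> t <B>  input=t p r t $  — expand <B> -> epsilon
step 4: stack=$ <H> t  input=t p r t $  — match t
step 5: stack=$ <H>  input=p r t $  — expand <H> -> p <S> r t
step 6: stack=$ t r <S> p  input=p r t $  — match p
step 7: stack=$ t r <S>  input=r t $  — expand <S> -> epsilon
step 8: stack=$ t r  input=r t $  — match r
step 9: stack=$ t  input=t $  — match t
Accept reached after 9 steps.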